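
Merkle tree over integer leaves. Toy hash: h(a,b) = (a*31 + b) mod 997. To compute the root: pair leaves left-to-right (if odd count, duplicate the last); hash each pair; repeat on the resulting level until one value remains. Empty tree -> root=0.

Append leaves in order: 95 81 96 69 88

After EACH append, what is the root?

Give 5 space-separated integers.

Answer: 95 35 169 142 796

Derivation:
After append 95 (leaves=[95]):
  L0: [95]
  root=95
After append 81 (leaves=[95, 81]):
  L0: [95, 81]
  L1: h(95,81)=(95*31+81)%997=35 -> [35]
  root=35
After append 96 (leaves=[95, 81, 96]):
  L0: [95, 81, 96]
  L1: h(95,81)=(95*31+81)%997=35 h(96,96)=(96*31+96)%997=81 -> [35, 81]
  L2: h(35,81)=(35*31+81)%997=169 -> [169]
  root=169
After append 69 (leaves=[95, 81, 96, 69]):
  L0: [95, 81, 96, 69]
  L1: h(95,81)=(95*31+81)%997=35 h(96,69)=(96*31+69)%997=54 -> [35, 54]
  L2: h(35,54)=(35*31+54)%997=142 -> [142]
  root=142
After append 88 (leaves=[95, 81, 96, 69, 88]):
  L0: [95, 81, 96, 69, 88]
  L1: h(95,81)=(95*31+81)%997=35 h(96,69)=(96*31+69)%997=54 h(88,88)=(88*31+88)%997=822 -> [35, 54, 822]
  L2: h(35,54)=(35*31+54)%997=142 h(822,822)=(822*31+822)%997=382 -> [142, 382]
  L3: h(142,382)=(142*31+382)%997=796 -> [796]
  root=796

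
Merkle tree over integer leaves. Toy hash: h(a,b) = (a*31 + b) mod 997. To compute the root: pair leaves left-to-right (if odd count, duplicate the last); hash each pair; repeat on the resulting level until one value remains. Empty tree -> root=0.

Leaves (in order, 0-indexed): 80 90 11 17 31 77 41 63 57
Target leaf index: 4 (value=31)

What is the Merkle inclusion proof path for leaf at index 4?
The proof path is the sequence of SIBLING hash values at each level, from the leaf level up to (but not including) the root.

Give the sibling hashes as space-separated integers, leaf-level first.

L0 (leaves): [80, 90, 11, 17, 31, 77, 41, 63, 57], target index=4
L1: h(80,90)=(80*31+90)%997=576 [pair 0] h(11,17)=(11*31+17)%997=358 [pair 1] h(31,77)=(31*31+77)%997=41 [pair 2] h(41,63)=(41*31+63)%997=337 [pair 3] h(57,57)=(57*31+57)%997=827 [pair 4] -> [576, 358, 41, 337, 827]
  Sibling for proof at L0: 77
L2: h(576,358)=(576*31+358)%997=268 [pair 0] h(41,337)=(41*31+337)%997=611 [pair 1] h(827,827)=(827*31+827)%997=542 [pair 2] -> [268, 611, 542]
  Sibling for proof at L1: 337
L3: h(268,611)=(268*31+611)%997=943 [pair 0] h(542,542)=(542*31+542)%997=395 [pair 1] -> [943, 395]
  Sibling for proof at L2: 268
L4: h(943,395)=(943*31+395)%997=715 [pair 0] -> [715]
  Sibling for proof at L3: 395
Root: 715
Proof path (sibling hashes from leaf to root): [77, 337, 268, 395]

Answer: 77 337 268 395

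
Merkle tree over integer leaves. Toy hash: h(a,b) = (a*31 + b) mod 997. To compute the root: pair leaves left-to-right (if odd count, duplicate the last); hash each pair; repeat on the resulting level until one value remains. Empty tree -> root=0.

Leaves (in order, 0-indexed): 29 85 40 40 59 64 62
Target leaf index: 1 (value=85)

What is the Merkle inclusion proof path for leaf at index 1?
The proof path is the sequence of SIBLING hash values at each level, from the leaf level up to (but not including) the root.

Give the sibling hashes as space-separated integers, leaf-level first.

L0 (leaves): [29, 85, 40, 40, 59, 64, 62], target index=1
L1: h(29,85)=(29*31+85)%997=984 [pair 0] h(40,40)=(40*31+40)%997=283 [pair 1] h(59,64)=(59*31+64)%997=896 [pair 2] h(62,62)=(62*31+62)%997=987 [pair 3] -> [984, 283, 896, 987]
  Sibling for proof at L0: 29
L2: h(984,283)=(984*31+283)%997=877 [pair 0] h(896,987)=(896*31+987)%997=847 [pair 1] -> [877, 847]
  Sibling for proof at L1: 283
L3: h(877,847)=(877*31+847)%997=118 [pair 0] -> [118]
  Sibling for proof at L2: 847
Root: 118
Proof path (sibling hashes from leaf to root): [29, 283, 847]

Answer: 29 283 847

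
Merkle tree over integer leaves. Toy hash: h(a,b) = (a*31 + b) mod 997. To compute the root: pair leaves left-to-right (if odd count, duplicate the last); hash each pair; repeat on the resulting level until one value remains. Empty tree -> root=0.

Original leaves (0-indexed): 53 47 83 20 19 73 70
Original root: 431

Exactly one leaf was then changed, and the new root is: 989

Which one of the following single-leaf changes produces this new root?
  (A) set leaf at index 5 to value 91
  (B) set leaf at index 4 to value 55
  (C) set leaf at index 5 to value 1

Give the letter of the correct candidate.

Answer: A

Derivation:
Original leaves: [53, 47, 83, 20, 19, 73, 70]
Target new root: 989
Try each candidate change and compute the resulting root:
Candidate A: set leaf[5] = 91 -> leaves = [53, 47, 83, 20, 19, 91, 70]
  L0: [53, 47, 83, 20, 19, 91, 70]
  L1: h(53,47)=(53*31+47)%997=693 h(83,20)=(83*31+20)%997=599 h(19,91)=(19*31+91)%997=680 h(70,70)=(70*31+70)%997=246 -> [693, 599, 680, 246]
  L2: h(693,599)=(693*31+599)%997=148 h(680,246)=(680*31+246)%997=389 -> [148, 389]
  L3: h(148,389)=(148*31+389)%997=989 -> [989]
  root = 989 == target 989  ** MATCH **
Candidate B: set leaf[4] = 55 -> leaves = [53, 47, 83, 20, 55, 73, 70]
  L0: [53, 47, 83, 20, 55, 73, 70]
  L1: h(53,47)=(53*31+47)%997=693 h(83,20)=(83*31+20)%997=599 h(55,73)=(55*31+73)%997=781 h(70,70)=(70*31+70)%997=246 -> [693, 599, 781, 246]
  L2: h(693,599)=(693*31+599)%997=148 h(781,246)=(781*31+246)%997=529 -> [148, 529]
  L3: h(148,529)=(148*31+529)%997=132 -> [132]
  root = 132 != target 989
Candidate C: set leaf[5] = 1 -> leaves = [53, 47, 83, 20, 19, 1, 70]
  L0: [53, 47, 83, 20, 19, 1, 70]
  L1: h(53,47)=(53*31+47)%997=693 h(83,20)=(83*31+20)%997=599 h(19,1)=(19*31+1)%997=590 h(70,70)=(70*31+70)%997=246 -> [693, 599, 590, 246]
  L2: h(693,599)=(693*31+599)%997=148 h(590,246)=(590*31+246)%997=590 -> [148, 590]
  L3: h(148,590)=(148*31+590)%997=193 -> [193]
  root = 193 != target 989
Candidate A produces the target root.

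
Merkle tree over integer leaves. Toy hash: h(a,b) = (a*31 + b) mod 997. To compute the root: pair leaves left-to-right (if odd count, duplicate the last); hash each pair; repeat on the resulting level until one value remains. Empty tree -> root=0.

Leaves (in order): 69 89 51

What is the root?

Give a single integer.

Answer: 910

Derivation:
L0: [69, 89, 51]
L1: h(69,89)=(69*31+89)%997=234 h(51,51)=(51*31+51)%997=635 -> [234, 635]
L2: h(234,635)=(234*31+635)%997=910 -> [910]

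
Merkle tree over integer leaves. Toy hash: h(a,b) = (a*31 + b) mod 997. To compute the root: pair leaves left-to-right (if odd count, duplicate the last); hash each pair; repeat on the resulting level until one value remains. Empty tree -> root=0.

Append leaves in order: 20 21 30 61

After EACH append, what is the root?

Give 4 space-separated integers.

After append 20 (leaves=[20]):
  L0: [20]
  root=20
After append 21 (leaves=[20, 21]):
  L0: [20, 21]
  L1: h(20,21)=(20*31+21)%997=641 -> [641]
  root=641
After append 30 (leaves=[20, 21, 30]):
  L0: [20, 21, 30]
  L1: h(20,21)=(20*31+21)%997=641 h(30,30)=(30*31+30)%997=960 -> [641, 960]
  L2: h(641,960)=(641*31+960)%997=891 -> [891]
  root=891
After append 61 (leaves=[20, 21, 30, 61]):
  L0: [20, 21, 30, 61]
  L1: h(20,21)=(20*31+21)%997=641 h(30,61)=(30*31+61)%997=991 -> [641, 991]
  L2: h(641,991)=(641*31+991)%997=922 -> [922]
  root=922

Answer: 20 641 891 922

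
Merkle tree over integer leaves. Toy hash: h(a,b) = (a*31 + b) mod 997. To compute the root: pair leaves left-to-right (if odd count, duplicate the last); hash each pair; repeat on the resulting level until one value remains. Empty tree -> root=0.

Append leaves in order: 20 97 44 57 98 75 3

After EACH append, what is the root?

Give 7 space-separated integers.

Answer: 20 717 704 717 945 209 183

Derivation:
After append 20 (leaves=[20]):
  L0: [20]
  root=20
After append 97 (leaves=[20, 97]):
  L0: [20, 97]
  L1: h(20,97)=(20*31+97)%997=717 -> [717]
  root=717
After append 44 (leaves=[20, 97, 44]):
  L0: [20, 97, 44]
  L1: h(20,97)=(20*31+97)%997=717 h(44,44)=(44*31+44)%997=411 -> [717, 411]
  L2: h(717,411)=(717*31+411)%997=704 -> [704]
  root=704
After append 57 (leaves=[20, 97, 44, 57]):
  L0: [20, 97, 44, 57]
  L1: h(20,97)=(20*31+97)%997=717 h(44,57)=(44*31+57)%997=424 -> [717, 424]
  L2: h(717,424)=(717*31+424)%997=717 -> [717]
  root=717
After append 98 (leaves=[20, 97, 44, 57, 98]):
  L0: [20, 97, 44, 57, 98]
  L1: h(20,97)=(20*31+97)%997=717 h(44,57)=(44*31+57)%997=424 h(98,98)=(98*31+98)%997=145 -> [717, 424, 145]
  L2: h(717,424)=(717*31+424)%997=717 h(145,145)=(145*31+145)%997=652 -> [717, 652]
  L3: h(717,652)=(717*31+652)%997=945 -> [945]
  root=945
After append 75 (leaves=[20, 97, 44, 57, 98, 75]):
  L0: [20, 97, 44, 57, 98, 75]
  L1: h(20,97)=(20*31+97)%997=717 h(44,57)=(44*31+57)%997=424 h(98,75)=(98*31+75)%997=122 -> [717, 424, 122]
  L2: h(717,424)=(717*31+424)%997=717 h(122,122)=(122*31+122)%997=913 -> [717, 913]
  L3: h(717,913)=(717*31+913)%997=209 -> [209]
  root=209
After append 3 (leaves=[20, 97, 44, 57, 98, 75, 3]):
  L0: [20, 97, 44, 57, 98, 75, 3]
  L1: h(20,97)=(20*31+97)%997=717 h(44,57)=(44*31+57)%997=424 h(98,75)=(98*31+75)%997=122 h(3,3)=(3*31+3)%997=96 -> [717, 424, 122, 96]
  L2: h(717,424)=(717*31+424)%997=717 h(122,96)=(122*31+96)%997=887 -> [717, 887]
  L3: h(717,887)=(717*31+887)%997=183 -> [183]
  root=183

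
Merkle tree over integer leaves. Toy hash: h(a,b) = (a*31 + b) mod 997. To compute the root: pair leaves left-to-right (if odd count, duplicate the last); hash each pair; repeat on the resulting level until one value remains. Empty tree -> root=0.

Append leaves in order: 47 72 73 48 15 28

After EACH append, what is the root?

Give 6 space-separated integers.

Answer: 47 532 882 857 53 469

Derivation:
After append 47 (leaves=[47]):
  L0: [47]
  root=47
After append 72 (leaves=[47, 72]):
  L0: [47, 72]
  L1: h(47,72)=(47*31+72)%997=532 -> [532]
  root=532
After append 73 (leaves=[47, 72, 73]):
  L0: [47, 72, 73]
  L1: h(47,72)=(47*31+72)%997=532 h(73,73)=(73*31+73)%997=342 -> [532, 342]
  L2: h(532,342)=(532*31+342)%997=882 -> [882]
  root=882
After append 48 (leaves=[47, 72, 73, 48]):
  L0: [47, 72, 73, 48]
  L1: h(47,72)=(47*31+72)%997=532 h(73,48)=(73*31+48)%997=317 -> [532, 317]
  L2: h(532,317)=(532*31+317)%997=857 -> [857]
  root=857
After append 15 (leaves=[47, 72, 73, 48, 15]):
  L0: [47, 72, 73, 48, 15]
  L1: h(47,72)=(47*31+72)%997=532 h(73,48)=(73*31+48)%997=317 h(15,15)=(15*31+15)%997=480 -> [532, 317, 480]
  L2: h(532,317)=(532*31+317)%997=857 h(480,480)=(480*31+480)%997=405 -> [857, 405]
  L3: h(857,405)=(857*31+405)%997=53 -> [53]
  root=53
After append 28 (leaves=[47, 72, 73, 48, 15, 28]):
  L0: [47, 72, 73, 48, 15, 28]
  L1: h(47,72)=(47*31+72)%997=532 h(73,48)=(73*31+48)%997=317 h(15,28)=(15*31+28)%997=493 -> [532, 317, 493]
  L2: h(532,317)=(532*31+317)%997=857 h(493,493)=(493*31+493)%997=821 -> [857, 821]
  L3: h(857,821)=(857*31+821)%997=469 -> [469]
  root=469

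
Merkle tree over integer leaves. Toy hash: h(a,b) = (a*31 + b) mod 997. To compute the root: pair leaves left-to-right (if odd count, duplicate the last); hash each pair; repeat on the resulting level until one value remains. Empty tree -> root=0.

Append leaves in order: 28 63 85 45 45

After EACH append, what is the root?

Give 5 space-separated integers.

Answer: 28 931 674 634 929

Derivation:
After append 28 (leaves=[28]):
  L0: [28]
  root=28
After append 63 (leaves=[28, 63]):
  L0: [28, 63]
  L1: h(28,63)=(28*31+63)%997=931 -> [931]
  root=931
After append 85 (leaves=[28, 63, 85]):
  L0: [28, 63, 85]
  L1: h(28,63)=(28*31+63)%997=931 h(85,85)=(85*31+85)%997=726 -> [931, 726]
  L2: h(931,726)=(931*31+726)%997=674 -> [674]
  root=674
After append 45 (leaves=[28, 63, 85, 45]):
  L0: [28, 63, 85, 45]
  L1: h(28,63)=(28*31+63)%997=931 h(85,45)=(85*31+45)%997=686 -> [931, 686]
  L2: h(931,686)=(931*31+686)%997=634 -> [634]
  root=634
After append 45 (leaves=[28, 63, 85, 45, 45]):
  L0: [28, 63, 85, 45, 45]
  L1: h(28,63)=(28*31+63)%997=931 h(85,45)=(85*31+45)%997=686 h(45,45)=(45*31+45)%997=443 -> [931, 686, 443]
  L2: h(931,686)=(931*31+686)%997=634 h(443,443)=(443*31+443)%997=218 -> [634, 218]
  L3: h(634,218)=(634*31+218)%997=929 -> [929]
  root=929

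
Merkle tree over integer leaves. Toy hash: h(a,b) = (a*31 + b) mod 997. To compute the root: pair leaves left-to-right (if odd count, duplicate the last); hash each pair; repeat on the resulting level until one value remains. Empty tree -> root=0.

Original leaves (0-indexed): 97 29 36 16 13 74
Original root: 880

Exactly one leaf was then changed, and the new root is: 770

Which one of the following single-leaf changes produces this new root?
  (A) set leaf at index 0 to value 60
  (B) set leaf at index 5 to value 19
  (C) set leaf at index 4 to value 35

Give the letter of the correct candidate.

Answer: C

Derivation:
Original leaves: [97, 29, 36, 16, 13, 74]
Target new root: 770
Try each candidate change and compute the resulting root:
Candidate A: set leaf[0] = 60 -> leaves = [60, 29, 36, 16, 13, 74]
  L0: [60, 29, 36, 16, 13, 74]
  L1: h(60,29)=(60*31+29)%997=892 h(36,16)=(36*31+16)%997=135 h(13,74)=(13*31+74)%997=477 -> [892, 135, 477]
  L2: h(892,135)=(892*31+135)%997=868 h(477,477)=(477*31+477)%997=309 -> [868, 309]
  L3: h(868,309)=(868*31+309)%997=298 -> [298]
  root = 298 != target 770
Candidate B: set leaf[5] = 19 -> leaves = [97, 29, 36, 16, 13, 19]
  L0: [97, 29, 36, 16, 13, 19]
  L1: h(97,29)=(97*31+29)%997=45 h(36,16)=(36*31+16)%997=135 h(13,19)=(13*31+19)%997=422 -> [45, 135, 422]
  L2: h(45,135)=(45*31+135)%997=533 h(422,422)=(422*31+422)%997=543 -> [533, 543]
  L3: h(533,543)=(533*31+543)%997=117 -> [117]
  root = 117 != target 770
Candidate C: set leaf[4] = 35 -> leaves = [97, 29, 36, 16, 35, 74]
  L0: [97, 29, 36, 16, 35, 74]
  L1: h(97,29)=(97*31+29)%997=45 h(36,16)=(36*31+16)%997=135 h(35,74)=(35*31+74)%997=162 -> [45, 135, 162]
  L2: h(45,135)=(45*31+135)%997=533 h(162,162)=(162*31+162)%997=199 -> [533, 199]
  L3: h(533,199)=(533*31+199)%997=770 -> [770]
  root = 770 == target 770  ** MATCH **
Candidate C produces the target root.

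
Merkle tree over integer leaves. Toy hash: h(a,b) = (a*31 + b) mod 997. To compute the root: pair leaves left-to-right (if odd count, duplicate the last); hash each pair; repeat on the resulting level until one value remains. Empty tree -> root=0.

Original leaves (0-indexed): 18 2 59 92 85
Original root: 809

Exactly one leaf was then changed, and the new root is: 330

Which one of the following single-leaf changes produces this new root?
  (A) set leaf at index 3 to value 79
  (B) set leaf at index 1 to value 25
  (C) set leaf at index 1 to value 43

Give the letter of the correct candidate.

Answer: C

Derivation:
Original leaves: [18, 2, 59, 92, 85]
Target new root: 330
Try each candidate change and compute the resulting root:
Candidate A: set leaf[3] = 79 -> leaves = [18, 2, 59, 79, 85]
  L0: [18, 2, 59, 79, 85]
  L1: h(18,2)=(18*31+2)%997=560 h(59,79)=(59*31+79)%997=911 h(85,85)=(85*31+85)%997=726 -> [560, 911, 726]
  L2: h(560,911)=(560*31+911)%997=325 h(726,726)=(726*31+726)%997=301 -> [325, 301]
  L3: h(325,301)=(325*31+301)%997=406 -> [406]
  root = 406 != target 330
Candidate B: set leaf[1] = 25 -> leaves = [18, 25, 59, 92, 85]
  L0: [18, 25, 59, 92, 85]
  L1: h(18,25)=(18*31+25)%997=583 h(59,92)=(59*31+92)%997=924 h(85,85)=(85*31+85)%997=726 -> [583, 924, 726]
  L2: h(583,924)=(583*31+924)%997=54 h(726,726)=(726*31+726)%997=301 -> [54, 301]
  L3: h(54,301)=(54*31+301)%997=978 -> [978]
  root = 978 != target 330
Candidate C: set leaf[1] = 43 -> leaves = [18, 43, 59, 92, 85]
  L0: [18, 43, 59, 92, 85]
  L1: h(18,43)=(18*31+43)%997=601 h(59,92)=(59*31+92)%997=924 h(85,85)=(85*31+85)%997=726 -> [601, 924, 726]
  L2: h(601,924)=(601*31+924)%997=612 h(726,726)=(726*31+726)%997=301 -> [612, 301]
  L3: h(612,301)=(612*31+301)%997=330 -> [330]
  root = 330 == target 330  ** MATCH **
Candidate C produces the target root.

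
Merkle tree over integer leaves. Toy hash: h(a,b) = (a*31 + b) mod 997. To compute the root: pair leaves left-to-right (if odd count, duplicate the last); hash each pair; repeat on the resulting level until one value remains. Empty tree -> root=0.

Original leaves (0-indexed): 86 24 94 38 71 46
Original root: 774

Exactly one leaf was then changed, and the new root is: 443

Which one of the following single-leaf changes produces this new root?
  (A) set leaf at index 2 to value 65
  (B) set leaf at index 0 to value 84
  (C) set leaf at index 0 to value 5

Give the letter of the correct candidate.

Answer: C

Derivation:
Original leaves: [86, 24, 94, 38, 71, 46]
Target new root: 443
Try each candidate change and compute the resulting root:
Candidate A: set leaf[2] = 65 -> leaves = [86, 24, 65, 38, 71, 46]
  L0: [86, 24, 65, 38, 71, 46]
  L1: h(86,24)=(86*31+24)%997=696 h(65,38)=(65*31+38)%997=59 h(71,46)=(71*31+46)%997=253 -> [696, 59, 253]
  L2: h(696,59)=(696*31+59)%997=698 h(253,253)=(253*31+253)%997=120 -> [698, 120]
  L3: h(698,120)=(698*31+120)%997=821 -> [821]
  root = 821 != target 443
Candidate B: set leaf[0] = 84 -> leaves = [84, 24, 94, 38, 71, 46]
  L0: [84, 24, 94, 38, 71, 46]
  L1: h(84,24)=(84*31+24)%997=634 h(94,38)=(94*31+38)%997=958 h(71,46)=(71*31+46)%997=253 -> [634, 958, 253]
  L2: h(634,958)=(634*31+958)%997=672 h(253,253)=(253*31+253)%997=120 -> [672, 120]
  L3: h(672,120)=(672*31+120)%997=15 -> [15]
  root = 15 != target 443
Candidate C: set leaf[0] = 5 -> leaves = [5, 24, 94, 38, 71, 46]
  L0: [5, 24, 94, 38, 71, 46]
  L1: h(5,24)=(5*31+24)%997=179 h(94,38)=(94*31+38)%997=958 h(71,46)=(71*31+46)%997=253 -> [179, 958, 253]
  L2: h(179,958)=(179*31+958)%997=525 h(253,253)=(253*31+253)%997=120 -> [525, 120]
  L3: h(525,120)=(525*31+120)%997=443 -> [443]
  root = 443 == target 443  ** MATCH **
Candidate C produces the target root.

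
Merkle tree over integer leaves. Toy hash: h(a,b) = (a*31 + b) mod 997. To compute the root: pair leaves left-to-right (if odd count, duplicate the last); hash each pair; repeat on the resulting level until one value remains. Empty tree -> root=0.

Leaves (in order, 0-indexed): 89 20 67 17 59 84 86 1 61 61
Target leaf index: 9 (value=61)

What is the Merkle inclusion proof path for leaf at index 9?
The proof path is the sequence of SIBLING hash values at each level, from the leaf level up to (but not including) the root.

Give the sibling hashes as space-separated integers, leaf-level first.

Answer: 61 955 650 918

Derivation:
L0 (leaves): [89, 20, 67, 17, 59, 84, 86, 1, 61, 61], target index=9
L1: h(89,20)=(89*31+20)%997=785 [pair 0] h(67,17)=(67*31+17)%997=100 [pair 1] h(59,84)=(59*31+84)%997=916 [pair 2] h(86,1)=(86*31+1)%997=673 [pair 3] h(61,61)=(61*31+61)%997=955 [pair 4] -> [785, 100, 916, 673, 955]
  Sibling for proof at L0: 61
L2: h(785,100)=(785*31+100)%997=507 [pair 0] h(916,673)=(916*31+673)%997=156 [pair 1] h(955,955)=(955*31+955)%997=650 [pair 2] -> [507, 156, 650]
  Sibling for proof at L1: 955
L3: h(507,156)=(507*31+156)%997=918 [pair 0] h(650,650)=(650*31+650)%997=860 [pair 1] -> [918, 860]
  Sibling for proof at L2: 650
L4: h(918,860)=(918*31+860)%997=405 [pair 0] -> [405]
  Sibling for proof at L3: 918
Root: 405
Proof path (sibling hashes from leaf to root): [61, 955, 650, 918]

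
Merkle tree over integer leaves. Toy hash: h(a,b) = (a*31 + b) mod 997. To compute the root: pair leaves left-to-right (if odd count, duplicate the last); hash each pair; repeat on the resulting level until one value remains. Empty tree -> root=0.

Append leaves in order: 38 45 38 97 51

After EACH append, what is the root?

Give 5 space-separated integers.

After append 38 (leaves=[38]):
  L0: [38]
  root=38
After append 45 (leaves=[38, 45]):
  L0: [38, 45]
  L1: h(38,45)=(38*31+45)%997=226 -> [226]
  root=226
After append 38 (leaves=[38, 45, 38]):
  L0: [38, 45, 38]
  L1: h(38,45)=(38*31+45)%997=226 h(38,38)=(38*31+38)%997=219 -> [226, 219]
  L2: h(226,219)=(226*31+219)%997=246 -> [246]
  root=246
After append 97 (leaves=[38, 45, 38, 97]):
  L0: [38, 45, 38, 97]
  L1: h(38,45)=(38*31+45)%997=226 h(38,97)=(38*31+97)%997=278 -> [226, 278]
  L2: h(226,278)=(226*31+278)%997=305 -> [305]
  root=305
After append 51 (leaves=[38, 45, 38, 97, 51]):
  L0: [38, 45, 38, 97, 51]
  L1: h(38,45)=(38*31+45)%997=226 h(38,97)=(38*31+97)%997=278 h(51,51)=(51*31+51)%997=635 -> [226, 278, 635]
  L2: h(226,278)=(226*31+278)%997=305 h(635,635)=(635*31+635)%997=380 -> [305, 380]
  L3: h(305,380)=(305*31+380)%997=862 -> [862]
  root=862

Answer: 38 226 246 305 862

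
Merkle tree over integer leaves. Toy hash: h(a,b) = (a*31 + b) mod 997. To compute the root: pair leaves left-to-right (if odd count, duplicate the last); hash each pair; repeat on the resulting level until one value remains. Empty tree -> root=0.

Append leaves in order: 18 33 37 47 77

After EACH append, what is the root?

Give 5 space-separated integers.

After append 18 (leaves=[18]):
  L0: [18]
  root=18
After append 33 (leaves=[18, 33]):
  L0: [18, 33]
  L1: h(18,33)=(18*31+33)%997=591 -> [591]
  root=591
After append 37 (leaves=[18, 33, 37]):
  L0: [18, 33, 37]
  L1: h(18,33)=(18*31+33)%997=591 h(37,37)=(37*31+37)%997=187 -> [591, 187]
  L2: h(591,187)=(591*31+187)%997=562 -> [562]
  root=562
After append 47 (leaves=[18, 33, 37, 47]):
  L0: [18, 33, 37, 47]
  L1: h(18,33)=(18*31+33)%997=591 h(37,47)=(37*31+47)%997=197 -> [591, 197]
  L2: h(591,197)=(591*31+197)%997=572 -> [572]
  root=572
After append 77 (leaves=[18, 33, 37, 47, 77]):
  L0: [18, 33, 37, 47, 77]
  L1: h(18,33)=(18*31+33)%997=591 h(37,47)=(37*31+47)%997=197 h(77,77)=(77*31+77)%997=470 -> [591, 197, 470]
  L2: h(591,197)=(591*31+197)%997=572 h(470,470)=(470*31+470)%997=85 -> [572, 85]
  L3: h(572,85)=(572*31+85)%997=868 -> [868]
  root=868

Answer: 18 591 562 572 868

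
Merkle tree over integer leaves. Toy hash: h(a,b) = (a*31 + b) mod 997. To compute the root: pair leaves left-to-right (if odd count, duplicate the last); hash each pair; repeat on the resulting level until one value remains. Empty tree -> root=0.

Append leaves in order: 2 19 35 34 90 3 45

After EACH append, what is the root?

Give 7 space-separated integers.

Answer: 2 81 640 639 305 512 156

Derivation:
After append 2 (leaves=[2]):
  L0: [2]
  root=2
After append 19 (leaves=[2, 19]):
  L0: [2, 19]
  L1: h(2,19)=(2*31+19)%997=81 -> [81]
  root=81
After append 35 (leaves=[2, 19, 35]):
  L0: [2, 19, 35]
  L1: h(2,19)=(2*31+19)%997=81 h(35,35)=(35*31+35)%997=123 -> [81, 123]
  L2: h(81,123)=(81*31+123)%997=640 -> [640]
  root=640
After append 34 (leaves=[2, 19, 35, 34]):
  L0: [2, 19, 35, 34]
  L1: h(2,19)=(2*31+19)%997=81 h(35,34)=(35*31+34)%997=122 -> [81, 122]
  L2: h(81,122)=(81*31+122)%997=639 -> [639]
  root=639
After append 90 (leaves=[2, 19, 35, 34, 90]):
  L0: [2, 19, 35, 34, 90]
  L1: h(2,19)=(2*31+19)%997=81 h(35,34)=(35*31+34)%997=122 h(90,90)=(90*31+90)%997=886 -> [81, 122, 886]
  L2: h(81,122)=(81*31+122)%997=639 h(886,886)=(886*31+886)%997=436 -> [639, 436]
  L3: h(639,436)=(639*31+436)%997=305 -> [305]
  root=305
After append 3 (leaves=[2, 19, 35, 34, 90, 3]):
  L0: [2, 19, 35, 34, 90, 3]
  L1: h(2,19)=(2*31+19)%997=81 h(35,34)=(35*31+34)%997=122 h(90,3)=(90*31+3)%997=799 -> [81, 122, 799]
  L2: h(81,122)=(81*31+122)%997=639 h(799,799)=(799*31+799)%997=643 -> [639, 643]
  L3: h(639,643)=(639*31+643)%997=512 -> [512]
  root=512
After append 45 (leaves=[2, 19, 35, 34, 90, 3, 45]):
  L0: [2, 19, 35, 34, 90, 3, 45]
  L1: h(2,19)=(2*31+19)%997=81 h(35,34)=(35*31+34)%997=122 h(90,3)=(90*31+3)%997=799 h(45,45)=(45*31+45)%997=443 -> [81, 122, 799, 443]
  L2: h(81,122)=(81*31+122)%997=639 h(799,443)=(799*31+443)%997=287 -> [639, 287]
  L3: h(639,287)=(639*31+287)%997=156 -> [156]
  root=156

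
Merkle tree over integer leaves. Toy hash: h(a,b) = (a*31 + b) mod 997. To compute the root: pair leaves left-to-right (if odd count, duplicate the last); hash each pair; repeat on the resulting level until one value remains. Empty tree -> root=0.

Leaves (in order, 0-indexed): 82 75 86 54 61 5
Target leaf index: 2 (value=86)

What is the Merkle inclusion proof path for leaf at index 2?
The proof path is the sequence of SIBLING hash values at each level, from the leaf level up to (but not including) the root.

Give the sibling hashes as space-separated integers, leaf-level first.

L0 (leaves): [82, 75, 86, 54, 61, 5], target index=2
L1: h(82,75)=(82*31+75)%997=623 [pair 0] h(86,54)=(86*31+54)%997=726 [pair 1] h(61,5)=(61*31+5)%997=899 [pair 2] -> [623, 726, 899]
  Sibling for proof at L0: 54
L2: h(623,726)=(623*31+726)%997=99 [pair 0] h(899,899)=(899*31+899)%997=852 [pair 1] -> [99, 852]
  Sibling for proof at L1: 623
L3: h(99,852)=(99*31+852)%997=930 [pair 0] -> [930]
  Sibling for proof at L2: 852
Root: 930
Proof path (sibling hashes from leaf to root): [54, 623, 852]

Answer: 54 623 852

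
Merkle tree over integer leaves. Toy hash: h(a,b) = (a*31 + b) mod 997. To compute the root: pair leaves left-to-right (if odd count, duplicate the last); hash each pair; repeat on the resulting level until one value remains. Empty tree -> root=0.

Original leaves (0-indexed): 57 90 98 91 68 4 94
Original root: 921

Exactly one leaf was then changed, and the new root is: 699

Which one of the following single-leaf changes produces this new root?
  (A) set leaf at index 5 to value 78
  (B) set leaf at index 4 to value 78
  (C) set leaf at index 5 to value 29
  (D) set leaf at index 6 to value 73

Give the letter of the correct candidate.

Answer: C

Derivation:
Original leaves: [57, 90, 98, 91, 68, 4, 94]
Target new root: 699
Try each candidate change and compute the resulting root:
Candidate A: set leaf[5] = 78 -> leaves = [57, 90, 98, 91, 68, 78, 94]
  L0: [57, 90, 98, 91, 68, 78, 94]
  L1: h(57,90)=(57*31+90)%997=860 h(98,91)=(98*31+91)%997=138 h(68,78)=(68*31+78)%997=192 h(94,94)=(94*31+94)%997=17 -> [860, 138, 192, 17]
  L2: h(860,138)=(860*31+138)%997=876 h(192,17)=(192*31+17)%997=984 -> [876, 984]
  L3: h(876,984)=(876*31+984)%997=224 -> [224]
  root = 224 != target 699
Candidate B: set leaf[4] = 78 -> leaves = [57, 90, 98, 91, 78, 4, 94]
  L0: [57, 90, 98, 91, 78, 4, 94]
  L1: h(57,90)=(57*31+90)%997=860 h(98,91)=(98*31+91)%997=138 h(78,4)=(78*31+4)%997=428 h(94,94)=(94*31+94)%997=17 -> [860, 138, 428, 17]
  L2: h(860,138)=(860*31+138)%997=876 h(428,17)=(428*31+17)%997=324 -> [876, 324]
  L3: h(876,324)=(876*31+324)%997=561 -> [561]
  root = 561 != target 699
Candidate C: set leaf[5] = 29 -> leaves = [57, 90, 98, 91, 68, 29, 94]
  L0: [57, 90, 98, 91, 68, 29, 94]
  L1: h(57,90)=(57*31+90)%997=860 h(98,91)=(98*31+91)%997=138 h(68,29)=(68*31+29)%997=143 h(94,94)=(94*31+94)%997=17 -> [860, 138, 143, 17]
  L2: h(860,138)=(860*31+138)%997=876 h(143,17)=(143*31+17)%997=462 -> [876, 462]
  L3: h(876,462)=(876*31+462)%997=699 -> [699]
  root = 699 == target 699  ** MATCH **
Candidate D: set leaf[6] = 73 -> leaves = [57, 90, 98, 91, 68, 4, 73]
  L0: [57, 90, 98, 91, 68, 4, 73]
  L1: h(57,90)=(57*31+90)%997=860 h(98,91)=(98*31+91)%997=138 h(68,4)=(68*31+4)%997=118 h(73,73)=(73*31+73)%997=342 -> [860, 138, 118, 342]
  L2: h(860,138)=(860*31+138)%997=876 h(118,342)=(118*31+342)%997=12 -> [876, 12]
  L3: h(876,12)=(876*31+12)%997=249 -> [249]
  root = 249 != target 699
Candidate C produces the target root.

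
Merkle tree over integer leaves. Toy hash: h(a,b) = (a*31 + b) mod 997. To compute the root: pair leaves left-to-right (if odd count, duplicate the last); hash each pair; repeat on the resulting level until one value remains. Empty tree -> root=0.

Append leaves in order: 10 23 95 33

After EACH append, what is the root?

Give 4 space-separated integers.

Answer: 10 333 402 340

Derivation:
After append 10 (leaves=[10]):
  L0: [10]
  root=10
After append 23 (leaves=[10, 23]):
  L0: [10, 23]
  L1: h(10,23)=(10*31+23)%997=333 -> [333]
  root=333
After append 95 (leaves=[10, 23, 95]):
  L0: [10, 23, 95]
  L1: h(10,23)=(10*31+23)%997=333 h(95,95)=(95*31+95)%997=49 -> [333, 49]
  L2: h(333,49)=(333*31+49)%997=402 -> [402]
  root=402
After append 33 (leaves=[10, 23, 95, 33]):
  L0: [10, 23, 95, 33]
  L1: h(10,23)=(10*31+23)%997=333 h(95,33)=(95*31+33)%997=984 -> [333, 984]
  L2: h(333,984)=(333*31+984)%997=340 -> [340]
  root=340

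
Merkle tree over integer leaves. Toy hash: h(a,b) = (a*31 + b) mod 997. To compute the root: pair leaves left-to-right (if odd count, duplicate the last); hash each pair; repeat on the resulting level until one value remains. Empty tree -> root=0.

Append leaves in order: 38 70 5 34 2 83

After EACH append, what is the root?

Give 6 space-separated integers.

After append 38 (leaves=[38]):
  L0: [38]
  root=38
After append 70 (leaves=[38, 70]):
  L0: [38, 70]
  L1: h(38,70)=(38*31+70)%997=251 -> [251]
  root=251
After append 5 (leaves=[38, 70, 5]):
  L0: [38, 70, 5]
  L1: h(38,70)=(38*31+70)%997=251 h(5,5)=(5*31+5)%997=160 -> [251, 160]
  L2: h(251,160)=(251*31+160)%997=962 -> [962]
  root=962
After append 34 (leaves=[38, 70, 5, 34]):
  L0: [38, 70, 5, 34]
  L1: h(38,70)=(38*31+70)%997=251 h(5,34)=(5*31+34)%997=189 -> [251, 189]
  L2: h(251,189)=(251*31+189)%997=991 -> [991]
  root=991
After append 2 (leaves=[38, 70, 5, 34, 2]):
  L0: [38, 70, 5, 34, 2]
  L1: h(38,70)=(38*31+70)%997=251 h(5,34)=(5*31+34)%997=189 h(2,2)=(2*31+2)%997=64 -> [251, 189, 64]
  L2: h(251,189)=(251*31+189)%997=991 h(64,64)=(64*31+64)%997=54 -> [991, 54]
  L3: h(991,54)=(991*31+54)%997=865 -> [865]
  root=865
After append 83 (leaves=[38, 70, 5, 34, 2, 83]):
  L0: [38, 70, 5, 34, 2, 83]
  L1: h(38,70)=(38*31+70)%997=251 h(5,34)=(5*31+34)%997=189 h(2,83)=(2*31+83)%997=145 -> [251, 189, 145]
  L2: h(251,189)=(251*31+189)%997=991 h(145,145)=(145*31+145)%997=652 -> [991, 652]
  L3: h(991,652)=(991*31+652)%997=466 -> [466]
  root=466

Answer: 38 251 962 991 865 466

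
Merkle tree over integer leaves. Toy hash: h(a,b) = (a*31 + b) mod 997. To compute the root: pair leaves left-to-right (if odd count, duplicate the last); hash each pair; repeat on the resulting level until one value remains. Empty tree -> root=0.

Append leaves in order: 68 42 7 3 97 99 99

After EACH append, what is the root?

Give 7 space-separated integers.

Answer: 68 156 75 71 832 896 958

Derivation:
After append 68 (leaves=[68]):
  L0: [68]
  root=68
After append 42 (leaves=[68, 42]):
  L0: [68, 42]
  L1: h(68,42)=(68*31+42)%997=156 -> [156]
  root=156
After append 7 (leaves=[68, 42, 7]):
  L0: [68, 42, 7]
  L1: h(68,42)=(68*31+42)%997=156 h(7,7)=(7*31+7)%997=224 -> [156, 224]
  L2: h(156,224)=(156*31+224)%997=75 -> [75]
  root=75
After append 3 (leaves=[68, 42, 7, 3]):
  L0: [68, 42, 7, 3]
  L1: h(68,42)=(68*31+42)%997=156 h(7,3)=(7*31+3)%997=220 -> [156, 220]
  L2: h(156,220)=(156*31+220)%997=71 -> [71]
  root=71
After append 97 (leaves=[68, 42, 7, 3, 97]):
  L0: [68, 42, 7, 3, 97]
  L1: h(68,42)=(68*31+42)%997=156 h(7,3)=(7*31+3)%997=220 h(97,97)=(97*31+97)%997=113 -> [156, 220, 113]
  L2: h(156,220)=(156*31+220)%997=71 h(113,113)=(113*31+113)%997=625 -> [71, 625]
  L3: h(71,625)=(71*31+625)%997=832 -> [832]
  root=832
After append 99 (leaves=[68, 42, 7, 3, 97, 99]):
  L0: [68, 42, 7, 3, 97, 99]
  L1: h(68,42)=(68*31+42)%997=156 h(7,3)=(7*31+3)%997=220 h(97,99)=(97*31+99)%997=115 -> [156, 220, 115]
  L2: h(156,220)=(156*31+220)%997=71 h(115,115)=(115*31+115)%997=689 -> [71, 689]
  L3: h(71,689)=(71*31+689)%997=896 -> [896]
  root=896
After append 99 (leaves=[68, 42, 7, 3, 97, 99, 99]):
  L0: [68, 42, 7, 3, 97, 99, 99]
  L1: h(68,42)=(68*31+42)%997=156 h(7,3)=(7*31+3)%997=220 h(97,99)=(97*31+99)%997=115 h(99,99)=(99*31+99)%997=177 -> [156, 220, 115, 177]
  L2: h(156,220)=(156*31+220)%997=71 h(115,177)=(115*31+177)%997=751 -> [71, 751]
  L3: h(71,751)=(71*31+751)%997=958 -> [958]
  root=958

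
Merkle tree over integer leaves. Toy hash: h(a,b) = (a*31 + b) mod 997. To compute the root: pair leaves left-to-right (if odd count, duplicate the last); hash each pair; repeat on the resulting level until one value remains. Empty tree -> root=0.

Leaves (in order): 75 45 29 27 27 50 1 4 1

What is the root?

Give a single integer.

Answer: 610

Derivation:
L0: [75, 45, 29, 27, 27, 50, 1, 4, 1]
L1: h(75,45)=(75*31+45)%997=376 h(29,27)=(29*31+27)%997=926 h(27,50)=(27*31+50)%997=887 h(1,4)=(1*31+4)%997=35 h(1,1)=(1*31+1)%997=32 -> [376, 926, 887, 35, 32]
L2: h(376,926)=(376*31+926)%997=618 h(887,35)=(887*31+35)%997=613 h(32,32)=(32*31+32)%997=27 -> [618, 613, 27]
L3: h(618,613)=(618*31+613)%997=828 h(27,27)=(27*31+27)%997=864 -> [828, 864]
L4: h(828,864)=(828*31+864)%997=610 -> [610]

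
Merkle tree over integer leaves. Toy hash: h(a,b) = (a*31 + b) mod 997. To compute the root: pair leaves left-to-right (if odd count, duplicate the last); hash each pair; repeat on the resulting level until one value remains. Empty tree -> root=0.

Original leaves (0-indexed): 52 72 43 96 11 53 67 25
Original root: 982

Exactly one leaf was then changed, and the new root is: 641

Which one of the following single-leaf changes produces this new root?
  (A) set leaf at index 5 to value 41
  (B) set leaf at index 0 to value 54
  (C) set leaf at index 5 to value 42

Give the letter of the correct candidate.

Original leaves: [52, 72, 43, 96, 11, 53, 67, 25]
Target new root: 641
Try each candidate change and compute the resulting root:
Candidate A: set leaf[5] = 41 -> leaves = [52, 72, 43, 96, 11, 41, 67, 25]
  L0: [52, 72, 43, 96, 11, 41, 67, 25]
  L1: h(52,72)=(52*31+72)%997=687 h(43,96)=(43*31+96)%997=432 h(11,41)=(11*31+41)%997=382 h(67,25)=(67*31+25)%997=108 -> [687, 432, 382, 108]
  L2: h(687,432)=(687*31+432)%997=792 h(382,108)=(382*31+108)%997=983 -> [792, 983]
  L3: h(792,983)=(792*31+983)%997=610 -> [610]
  root = 610 != target 641
Candidate B: set leaf[0] = 54 -> leaves = [54, 72, 43, 96, 11, 53, 67, 25]
  L0: [54, 72, 43, 96, 11, 53, 67, 25]
  L1: h(54,72)=(54*31+72)%997=749 h(43,96)=(43*31+96)%997=432 h(11,53)=(11*31+53)%997=394 h(67,25)=(67*31+25)%997=108 -> [749, 432, 394, 108]
  L2: h(749,432)=(749*31+432)%997=720 h(394,108)=(394*31+108)%997=358 -> [720, 358]
  L3: h(720,358)=(720*31+358)%997=744 -> [744]
  root = 744 != target 641
Candidate C: set leaf[5] = 42 -> leaves = [52, 72, 43, 96, 11, 42, 67, 25]
  L0: [52, 72, 43, 96, 11, 42, 67, 25]
  L1: h(52,72)=(52*31+72)%997=687 h(43,96)=(43*31+96)%997=432 h(11,42)=(11*31+42)%997=383 h(67,25)=(67*31+25)%997=108 -> [687, 432, 383, 108]
  L2: h(687,432)=(687*31+432)%997=792 h(383,108)=(383*31+108)%997=17 -> [792, 17]
  L3: h(792,17)=(792*31+17)%997=641 -> [641]
  root = 641 == target 641  ** MATCH **
Candidate C produces the target root.

Answer: C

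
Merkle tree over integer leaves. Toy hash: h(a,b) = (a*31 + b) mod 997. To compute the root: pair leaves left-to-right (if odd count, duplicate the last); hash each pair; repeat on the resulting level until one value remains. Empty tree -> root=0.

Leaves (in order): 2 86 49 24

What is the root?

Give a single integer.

L0: [2, 86, 49, 24]
L1: h(2,86)=(2*31+86)%997=148 h(49,24)=(49*31+24)%997=546 -> [148, 546]
L2: h(148,546)=(148*31+546)%997=149 -> [149]

Answer: 149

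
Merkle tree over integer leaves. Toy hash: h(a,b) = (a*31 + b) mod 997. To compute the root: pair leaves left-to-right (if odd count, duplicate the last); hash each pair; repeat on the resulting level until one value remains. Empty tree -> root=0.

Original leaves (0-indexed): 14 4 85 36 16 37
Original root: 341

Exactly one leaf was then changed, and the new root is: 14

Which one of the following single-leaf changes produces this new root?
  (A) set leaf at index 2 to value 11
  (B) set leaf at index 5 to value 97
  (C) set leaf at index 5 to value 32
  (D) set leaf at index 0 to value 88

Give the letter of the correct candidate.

Original leaves: [14, 4, 85, 36, 16, 37]
Target new root: 14
Try each candidate change and compute the resulting root:
Candidate A: set leaf[2] = 11 -> leaves = [14, 4, 11, 36, 16, 37]
  L0: [14, 4, 11, 36, 16, 37]
  L1: h(14,4)=(14*31+4)%997=438 h(11,36)=(11*31+36)%997=377 h(16,37)=(16*31+37)%997=533 -> [438, 377, 533]
  L2: h(438,377)=(438*31+377)%997=994 h(533,533)=(533*31+533)%997=107 -> [994, 107]
  L3: h(994,107)=(994*31+107)%997=14 -> [14]
  root = 14 == target 14  ** MATCH **
Candidate B: set leaf[5] = 97 -> leaves = [14, 4, 85, 36, 16, 97]
  L0: [14, 4, 85, 36, 16, 97]
  L1: h(14,4)=(14*31+4)%997=438 h(85,36)=(85*31+36)%997=677 h(16,97)=(16*31+97)%997=593 -> [438, 677, 593]
  L2: h(438,677)=(438*31+677)%997=297 h(593,593)=(593*31+593)%997=33 -> [297, 33]
  L3: h(297,33)=(297*31+33)%997=267 -> [267]
  root = 267 != target 14
Candidate C: set leaf[5] = 32 -> leaves = [14, 4, 85, 36, 16, 32]
  L0: [14, 4, 85, 36, 16, 32]
  L1: h(14,4)=(14*31+4)%997=438 h(85,36)=(85*31+36)%997=677 h(16,32)=(16*31+32)%997=528 -> [438, 677, 528]
  L2: h(438,677)=(438*31+677)%997=297 h(528,528)=(528*31+528)%997=944 -> [297, 944]
  L3: h(297,944)=(297*31+944)%997=181 -> [181]
  root = 181 != target 14
Candidate D: set leaf[0] = 88 -> leaves = [88, 4, 85, 36, 16, 37]
  L0: [88, 4, 85, 36, 16, 37]
  L1: h(88,4)=(88*31+4)%997=738 h(85,36)=(85*31+36)%997=677 h(16,37)=(16*31+37)%997=533 -> [738, 677, 533]
  L2: h(738,677)=(738*31+677)%997=624 h(533,533)=(533*31+533)%997=107 -> [624, 107]
  L3: h(624,107)=(624*31+107)%997=508 -> [508]
  root = 508 != target 14
Candidate A produces the target root.

Answer: A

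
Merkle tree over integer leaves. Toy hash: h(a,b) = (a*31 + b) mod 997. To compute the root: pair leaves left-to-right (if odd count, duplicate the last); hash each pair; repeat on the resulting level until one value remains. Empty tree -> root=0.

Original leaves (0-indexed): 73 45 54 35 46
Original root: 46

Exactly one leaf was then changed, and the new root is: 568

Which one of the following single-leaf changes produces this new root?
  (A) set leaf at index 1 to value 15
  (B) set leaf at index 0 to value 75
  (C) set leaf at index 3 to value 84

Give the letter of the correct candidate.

Answer: C

Derivation:
Original leaves: [73, 45, 54, 35, 46]
Target new root: 568
Try each candidate change and compute the resulting root:
Candidate A: set leaf[1] = 15 -> leaves = [73, 15, 54, 35, 46]
  L0: [73, 15, 54, 35, 46]
  L1: h(73,15)=(73*31+15)%997=284 h(54,35)=(54*31+35)%997=712 h(46,46)=(46*31+46)%997=475 -> [284, 712, 475]
  L2: h(284,712)=(284*31+712)%997=543 h(475,475)=(475*31+475)%997=245 -> [543, 245]
  L3: h(543,245)=(543*31+245)%997=129 -> [129]
  root = 129 != target 568
Candidate B: set leaf[0] = 75 -> leaves = [75, 45, 54, 35, 46]
  L0: [75, 45, 54, 35, 46]
  L1: h(75,45)=(75*31+45)%997=376 h(54,35)=(54*31+35)%997=712 h(46,46)=(46*31+46)%997=475 -> [376, 712, 475]
  L2: h(376,712)=(376*31+712)%997=404 h(475,475)=(475*31+475)%997=245 -> [404, 245]
  L3: h(404,245)=(404*31+245)%997=805 -> [805]
  root = 805 != target 568
Candidate C: set leaf[3] = 84 -> leaves = [73, 45, 54, 84, 46]
  L0: [73, 45, 54, 84, 46]
  L1: h(73,45)=(73*31+45)%997=314 h(54,84)=(54*31+84)%997=761 h(46,46)=(46*31+46)%997=475 -> [314, 761, 475]
  L2: h(314,761)=(314*31+761)%997=525 h(475,475)=(475*31+475)%997=245 -> [525, 245]
  L3: h(525,245)=(525*31+245)%997=568 -> [568]
  root = 568 == target 568  ** MATCH **
Candidate C produces the target root.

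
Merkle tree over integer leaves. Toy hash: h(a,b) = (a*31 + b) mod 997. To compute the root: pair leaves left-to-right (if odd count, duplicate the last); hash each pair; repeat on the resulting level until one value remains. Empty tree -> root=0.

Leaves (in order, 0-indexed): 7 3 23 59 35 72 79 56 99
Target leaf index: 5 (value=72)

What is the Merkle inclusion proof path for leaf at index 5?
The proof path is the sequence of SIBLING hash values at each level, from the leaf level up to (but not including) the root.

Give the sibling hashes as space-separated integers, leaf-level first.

Answer: 35 511 613 791

Derivation:
L0 (leaves): [7, 3, 23, 59, 35, 72, 79, 56, 99], target index=5
L1: h(7,3)=(7*31+3)%997=220 [pair 0] h(23,59)=(23*31+59)%997=772 [pair 1] h(35,72)=(35*31+72)%997=160 [pair 2] h(79,56)=(79*31+56)%997=511 [pair 3] h(99,99)=(99*31+99)%997=177 [pair 4] -> [220, 772, 160, 511, 177]
  Sibling for proof at L0: 35
L2: h(220,772)=(220*31+772)%997=613 [pair 0] h(160,511)=(160*31+511)%997=486 [pair 1] h(177,177)=(177*31+177)%997=679 [pair 2] -> [613, 486, 679]
  Sibling for proof at L1: 511
L3: h(613,486)=(613*31+486)%997=546 [pair 0] h(679,679)=(679*31+679)%997=791 [pair 1] -> [546, 791]
  Sibling for proof at L2: 613
L4: h(546,791)=(546*31+791)%997=768 [pair 0] -> [768]
  Sibling for proof at L3: 791
Root: 768
Proof path (sibling hashes from leaf to root): [35, 511, 613, 791]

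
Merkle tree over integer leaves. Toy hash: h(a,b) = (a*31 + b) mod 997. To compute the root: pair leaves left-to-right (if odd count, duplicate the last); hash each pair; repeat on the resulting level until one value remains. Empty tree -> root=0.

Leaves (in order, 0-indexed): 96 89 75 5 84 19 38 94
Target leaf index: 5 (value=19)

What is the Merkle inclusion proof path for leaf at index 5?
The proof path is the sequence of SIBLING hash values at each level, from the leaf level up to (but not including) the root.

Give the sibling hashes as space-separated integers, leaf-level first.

L0 (leaves): [96, 89, 75, 5, 84, 19, 38, 94], target index=5
L1: h(96,89)=(96*31+89)%997=74 [pair 0] h(75,5)=(75*31+5)%997=336 [pair 1] h(84,19)=(84*31+19)%997=629 [pair 2] h(38,94)=(38*31+94)%997=275 [pair 3] -> [74, 336, 629, 275]
  Sibling for proof at L0: 84
L2: h(74,336)=(74*31+336)%997=636 [pair 0] h(629,275)=(629*31+275)%997=831 [pair 1] -> [636, 831]
  Sibling for proof at L1: 275
L3: h(636,831)=(636*31+831)%997=607 [pair 0] -> [607]
  Sibling for proof at L2: 636
Root: 607
Proof path (sibling hashes from leaf to root): [84, 275, 636]

Answer: 84 275 636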